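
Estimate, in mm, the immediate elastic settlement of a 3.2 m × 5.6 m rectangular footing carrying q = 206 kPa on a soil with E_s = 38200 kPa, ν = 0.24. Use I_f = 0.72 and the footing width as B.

S_e ≈ 11.7 mm

Immediate (elastic) settlement: S_e = q·B·(1−ν²)/E_s · I_f.
S_e = 206 × 3.2 × (1 − 0.24²) / 38200 × 0.72
    = 206 × 3.2 × 0.9424 / 38200 × 0.72
    = 0.01171 m = 11.71 mm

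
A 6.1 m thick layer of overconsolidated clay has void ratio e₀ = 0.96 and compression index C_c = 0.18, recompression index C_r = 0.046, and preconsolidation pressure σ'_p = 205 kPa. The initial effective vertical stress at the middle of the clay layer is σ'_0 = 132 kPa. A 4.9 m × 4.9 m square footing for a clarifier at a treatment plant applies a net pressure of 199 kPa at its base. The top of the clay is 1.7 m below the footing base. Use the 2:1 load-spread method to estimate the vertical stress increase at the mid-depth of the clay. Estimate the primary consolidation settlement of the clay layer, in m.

Mid-depth of clay below the footing base: z = 1.7 + 6.1/2 = 4.75 m.
Stress increase at mid-clay by the 2:1 spreading method:
Δσ = qBL/((B+z)(L+z)) = 199×4.9×4.9/((4.9+4.75)(4.9+4.75)) = 51.309 kPa
Final effective stress: σ'_f = 132 + 51.309 = 183.31 kPa.
σ'_f = 183.31 ≤ σ'_p = 205 kPa, so the clay remains overconsolidated and only the recompression index applies:
S_c = C_r·H/(1+e₀)·log₁₀(σ'_f/σ'_0) = 0.046×6.1/1.96×log₁₀(183.31/132)
    = 0.14316 × 0.14261 = 0.02042 m

S_c ≈ 0.0204 m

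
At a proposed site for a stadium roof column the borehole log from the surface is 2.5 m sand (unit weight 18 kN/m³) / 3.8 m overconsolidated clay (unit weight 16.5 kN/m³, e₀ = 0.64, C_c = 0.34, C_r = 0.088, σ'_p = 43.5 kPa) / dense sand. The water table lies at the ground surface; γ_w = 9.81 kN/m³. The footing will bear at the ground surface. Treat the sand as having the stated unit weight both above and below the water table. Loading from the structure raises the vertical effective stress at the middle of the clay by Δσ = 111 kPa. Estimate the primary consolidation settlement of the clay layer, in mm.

S_c ≈ 434 mm

Mid-depth of clay below the ground surface: z = 2.5 + 3.8/2 = 4.4 m.
Total vertical stress at mid-clay: σ_v = 18×2.5 + 16.5×1.9 = 76.35 kPa.
Pore pressure: u = 9.81×(4.4 − 0) = 43.164 kPa.
Initial effective stress: σ'_0 = σ_v − u = 76.35 − 43.164 = 33.186 kPa.
Final effective stress: σ'_f = 33.186 + 111 = 144.19 kPa.
σ'_f = 144.19 > σ'_p = 43.5 kPa, so the stress path crosses the preconsolidation pressure — recompression up to σ'_p, then virgin compression beyond:
S_c = H/(1+e₀)·[C_r·log₁₀(σ'_p/σ'_0) + C_c·log₁₀(σ'_f/σ'_p)]
    = 3.8/1.64 × [0.088×log₁₀(43.5/33.186) + 0.34×log₁₀(144.19/43.5)]
    = 2.3171 × [0.010343 + 0.17695] = 0.434 m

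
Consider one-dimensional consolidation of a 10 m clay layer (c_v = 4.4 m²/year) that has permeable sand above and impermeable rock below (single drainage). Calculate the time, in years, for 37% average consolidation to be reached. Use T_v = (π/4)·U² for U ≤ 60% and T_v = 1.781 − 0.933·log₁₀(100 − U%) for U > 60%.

Drainage path length: H_d = H = 10 m (single drainage).
U ≤ 60%: T_v = (π/4)·U² = (π/4)×0.37² = 0.10752.
t = T_v·H_d²/c_v = 0.10752×10²/4.4 = 2.444 years.

t ≈ 2.44 years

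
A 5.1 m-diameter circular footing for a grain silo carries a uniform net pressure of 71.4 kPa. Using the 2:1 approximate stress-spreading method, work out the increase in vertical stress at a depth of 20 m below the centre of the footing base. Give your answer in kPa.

Δσ_z ≈ 2.95 kPa

By the 2:1 method the load spreads at 1 horizontal : 2 vertical, so at depth z the loaded area has grown by z in each plan dimension:
Δσ ≈ qD²/(D+z)² = 71.4×5.1²/(5.1+20)² = 2.9478 kPa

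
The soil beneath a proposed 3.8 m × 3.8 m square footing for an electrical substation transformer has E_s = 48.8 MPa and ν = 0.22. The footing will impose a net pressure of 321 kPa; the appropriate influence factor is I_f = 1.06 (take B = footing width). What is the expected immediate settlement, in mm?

Immediate (elastic) settlement: S_e = q·B·(1−ν²)/E_s · I_f.
E_s = 48.8 MPa = 48800 kPa.
S_e = 321 × 3.8 × (1 − 0.22²) / 48800 × 1.06
    = 321 × 3.8 × 0.9516 / 48800 × 1.06
    = 0.02521 m = 25.21 mm

S_e ≈ 25.2 mm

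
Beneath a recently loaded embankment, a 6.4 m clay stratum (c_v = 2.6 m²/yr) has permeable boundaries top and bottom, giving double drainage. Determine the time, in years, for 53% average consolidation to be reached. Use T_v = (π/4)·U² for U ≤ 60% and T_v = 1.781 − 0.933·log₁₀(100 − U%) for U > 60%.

t ≈ 0.869 years

Drainage path length: H_d = H/2 = 3.2 m (double drainage).
U ≤ 60%: T_v = (π/4)·U² = (π/4)×0.53² = 0.22062.
t = T_v·H_d²/c_v = 0.22062×3.2²/2.6 = 0.8689 years.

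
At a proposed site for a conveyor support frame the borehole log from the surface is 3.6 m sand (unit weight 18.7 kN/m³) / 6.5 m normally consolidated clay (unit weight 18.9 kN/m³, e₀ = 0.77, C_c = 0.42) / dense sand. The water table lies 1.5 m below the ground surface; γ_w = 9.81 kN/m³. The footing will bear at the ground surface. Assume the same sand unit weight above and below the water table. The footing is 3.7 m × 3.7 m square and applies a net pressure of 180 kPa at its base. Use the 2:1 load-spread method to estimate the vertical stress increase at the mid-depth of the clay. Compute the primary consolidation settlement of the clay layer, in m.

S_c ≈ 0.171 m

Mid-depth of clay below the ground surface: z = 3.6 + 6.5/2 = 6.85 m.
Total vertical stress at mid-clay: σ_v = 18.7×3.6 + 18.9×3.25 = 128.75 kPa.
Pore pressure: u = 9.81×(6.85 − 1.5) = 52.483 kPa.
Initial effective stress: σ'_0 = σ_v − u = 128.75 − 52.483 = 76.267 kPa.
Stress increase at mid-clay by the 2:1 spreading method:
Δσ = qBL/((B+z)(L+z)) = 180×3.7×3.7/((3.7+6.85)(3.7+6.85)) = 22.14 kPa
Final effective stress: σ'_f = σ'_0 + Δσ = 76.267 + 22.14 = 98.407 kPa.
Normally consolidated clay, so the full stress increment lies on the virgin compression line:
S_c = C_c·H/(1+e₀)·log₁₀(σ'_f/σ'_0) = 0.42×6.5/(1+0.77)×log₁₀(98.407/76.267)
    = 1.5424 × 0.11069 = 0.1707 m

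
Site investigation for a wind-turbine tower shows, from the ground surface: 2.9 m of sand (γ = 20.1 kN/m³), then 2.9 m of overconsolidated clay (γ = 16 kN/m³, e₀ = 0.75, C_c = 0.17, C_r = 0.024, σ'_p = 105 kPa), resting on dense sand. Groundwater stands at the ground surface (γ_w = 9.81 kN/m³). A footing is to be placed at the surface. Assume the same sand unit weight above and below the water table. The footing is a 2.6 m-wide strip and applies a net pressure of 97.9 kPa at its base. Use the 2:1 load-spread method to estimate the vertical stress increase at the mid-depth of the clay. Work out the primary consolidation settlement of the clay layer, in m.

Mid-depth of clay below the ground surface: z = 2.9 + 2.9/2 = 4.35 m.
Total vertical stress at mid-clay: σ_v = 20.1×2.9 + 16×1.45 = 81.49 kPa.
Pore pressure: u = 9.81×(4.35 − 0) = 42.673 kPa.
Initial effective stress: σ'_0 = σ_v − u = 81.49 − 42.673 = 38.817 kPa.
Stress increase at mid-clay by the 2:1 spreading method:
Δσ = qB/(B+z) = 97.9×2.6/(2.6+4.35) = 36.624 kPa
Final effective stress: σ'_f = 38.817 + 36.624 = 75.441 kPa.
σ'_f = 75.441 ≤ σ'_p = 105 kPa, so the clay remains overconsolidated and only the recompression index applies:
S_c = C_r·H/(1+e₀)·log₁₀(σ'_f/σ'_0) = 0.024×2.9/1.75×log₁₀(75.441/38.817)
    = 0.03977 × 0.28859 = 0.01148 m

S_c ≈ 0.0115 m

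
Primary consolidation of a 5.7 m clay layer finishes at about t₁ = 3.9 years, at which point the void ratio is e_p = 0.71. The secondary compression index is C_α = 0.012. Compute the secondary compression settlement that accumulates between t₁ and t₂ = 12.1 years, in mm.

S_s ≈ 19.7 mm

Secondary compression: S_s = C_α·H/(1+e_p)·log₁₀(t₂/t₁)
S_s = 0.012×5.7/(1+0.71)×log₁₀(12.1/3.9)
    = 0.04 × 0.4917 = 0.01967 m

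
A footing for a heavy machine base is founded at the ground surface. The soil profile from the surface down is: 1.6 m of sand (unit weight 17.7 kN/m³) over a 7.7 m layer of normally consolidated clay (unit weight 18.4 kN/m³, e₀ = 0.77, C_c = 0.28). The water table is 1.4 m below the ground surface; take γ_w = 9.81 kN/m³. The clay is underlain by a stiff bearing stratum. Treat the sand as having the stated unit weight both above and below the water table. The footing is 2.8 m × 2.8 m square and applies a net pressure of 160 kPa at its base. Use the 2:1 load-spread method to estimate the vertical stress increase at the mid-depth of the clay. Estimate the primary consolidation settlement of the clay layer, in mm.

S_c ≈ 143 mm

Mid-depth of clay below the ground surface: z = 1.6 + 7.7/2 = 5.45 m.
Total vertical stress at mid-clay: σ_v = 17.7×1.6 + 18.4×3.85 = 99.16 kPa.
Pore pressure: u = 9.81×(5.45 − 1.4) = 39.73 kPa.
Initial effective stress: σ'_0 = σ_v − u = 99.16 − 39.73 = 59.43 kPa.
Stress increase at mid-clay by the 2:1 spreading method:
Δσ = qBL/((B+z)(L+z)) = 160×2.8×2.8/((2.8+5.45)(2.8+5.45)) = 18.43 kPa
Final effective stress: σ'_f = σ'_0 + Δσ = 59.43 + 18.43 = 77.86 kPa.
Normally consolidated clay, so the full stress increment lies on the virgin compression line:
S_c = C_c·H/(1+e₀)·log₁₀(σ'_f/σ'_0) = 0.28×7.7/(1+0.77)×log₁₀(77.86/59.43)
    = 1.2181 × 0.11731 = 0.1429 m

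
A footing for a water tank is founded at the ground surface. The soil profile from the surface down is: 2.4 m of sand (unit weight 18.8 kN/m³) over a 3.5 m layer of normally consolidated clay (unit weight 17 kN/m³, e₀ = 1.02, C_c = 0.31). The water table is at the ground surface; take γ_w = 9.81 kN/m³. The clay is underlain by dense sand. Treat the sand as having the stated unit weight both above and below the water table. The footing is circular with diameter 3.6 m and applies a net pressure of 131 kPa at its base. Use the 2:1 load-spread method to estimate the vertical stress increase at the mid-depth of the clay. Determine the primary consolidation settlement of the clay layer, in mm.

Mid-depth of clay below the ground surface: z = 2.4 + 3.5/2 = 4.15 m.
Total vertical stress at mid-clay: σ_v = 18.8×2.4 + 17×1.75 = 74.87 kPa.
Pore pressure: u = 9.81×(4.15 − 0) = 40.712 kPa.
Initial effective stress: σ'_0 = σ_v − u = 74.87 − 40.712 = 34.158 kPa.
Stress increase at mid-clay by the 2:1 spreading method:
Δσ ≈ qD²/(D+z)² = 131×3.6²/(3.6+4.15)² = 28.267 kPa
Final effective stress: σ'_f = σ'_0 + Δσ = 34.158 + 28.267 = 62.425 kPa.
Normally consolidated clay, so the full stress increment lies on the virgin compression line:
S_c = C_c·H/(1+e₀)·log₁₀(σ'_f/σ'_0) = 0.31×3.5/(1+1.02)×log₁₀(62.425/34.158)
    = 0.53713 × 0.26187 = 0.1407 m

S_c ≈ 141 mm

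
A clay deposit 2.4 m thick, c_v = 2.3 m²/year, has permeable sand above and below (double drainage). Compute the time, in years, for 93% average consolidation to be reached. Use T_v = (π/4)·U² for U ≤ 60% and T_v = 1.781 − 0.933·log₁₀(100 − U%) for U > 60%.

Drainage path length: H_d = H/2 = 1.2 m (double drainage).
U > 60%: T_v = 1.781 − 0.933·log₁₀(100 − 93) = 0.99252.
t = T_v·H_d²/c_v = 0.99252×1.2²/2.3 = 0.6214 years.

t ≈ 0.621 years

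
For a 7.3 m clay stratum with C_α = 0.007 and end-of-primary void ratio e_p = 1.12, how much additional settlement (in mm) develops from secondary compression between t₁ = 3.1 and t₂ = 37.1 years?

Secondary compression: S_s = C_α·H/(1+e_p)·log₁₀(t₂/t₁)
S_s = 0.007×7.3/(1+1.12)×log₁₀(37.1/3.1)
    = 0.0241 × 1.078 = 0.02598 m

S_s ≈ 26 mm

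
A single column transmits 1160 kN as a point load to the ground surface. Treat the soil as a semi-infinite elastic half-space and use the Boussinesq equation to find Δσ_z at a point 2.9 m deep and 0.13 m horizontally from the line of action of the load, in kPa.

Boussinesq vertical stress below a point load on an elastic half-space:
Δσ_z = 3P/(2πz²) · [1 + (r/z)²]^(−5/2)
r/z = 0.13/2.9 = 0.044828; [1+(r/z)²]^(−5/2) = 0.99499.
Δσ_z = 3×1160/(2π×2.9²) × 0.99499 = 65.857 × 0.99499 = 65.53 kPa

Δσ_z ≈ 65.5 kPa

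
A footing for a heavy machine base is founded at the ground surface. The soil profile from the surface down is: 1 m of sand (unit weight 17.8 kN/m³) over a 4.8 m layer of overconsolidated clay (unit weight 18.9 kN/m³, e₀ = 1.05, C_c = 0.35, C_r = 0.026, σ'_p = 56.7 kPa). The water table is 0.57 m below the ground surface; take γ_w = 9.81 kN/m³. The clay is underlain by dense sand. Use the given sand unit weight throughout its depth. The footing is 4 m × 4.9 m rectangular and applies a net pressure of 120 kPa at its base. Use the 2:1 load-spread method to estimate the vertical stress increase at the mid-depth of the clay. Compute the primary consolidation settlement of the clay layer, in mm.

Mid-depth of clay below the ground surface: z = 1 + 4.8/2 = 3.4 m.
Total vertical stress at mid-clay: σ_v = 17.8×1 + 18.9×2.4 = 63.16 kPa.
Pore pressure: u = 9.81×(3.4 − 0.57) = 27.762 kPa.
Initial effective stress: σ'_0 = σ_v − u = 63.16 − 27.762 = 35.398 kPa.
Stress increase at mid-clay by the 2:1 spreading method:
Δσ = qBL/((B+z)(L+z)) = 120×4×4.9/((4+3.4)(4.9+3.4)) = 38.294 kPa
Final effective stress: σ'_f = 35.398 + 38.294 = 73.692 kPa.
σ'_f = 73.692 > σ'_p = 56.7 kPa, so the stress path crosses the preconsolidation pressure — recompression up to σ'_p, then virgin compression beyond:
S_c = H/(1+e₀)·[C_r·log₁₀(σ'_p/σ'_0) + C_c·log₁₀(σ'_f/σ'_p)]
    = 4.8/2.05 × [0.026×log₁₀(56.7/35.398) + 0.35×log₁₀(73.692/56.7)]
    = 2.3415 × [0.0053197 + 0.039843] = 0.1057 m

S_c ≈ 106 mm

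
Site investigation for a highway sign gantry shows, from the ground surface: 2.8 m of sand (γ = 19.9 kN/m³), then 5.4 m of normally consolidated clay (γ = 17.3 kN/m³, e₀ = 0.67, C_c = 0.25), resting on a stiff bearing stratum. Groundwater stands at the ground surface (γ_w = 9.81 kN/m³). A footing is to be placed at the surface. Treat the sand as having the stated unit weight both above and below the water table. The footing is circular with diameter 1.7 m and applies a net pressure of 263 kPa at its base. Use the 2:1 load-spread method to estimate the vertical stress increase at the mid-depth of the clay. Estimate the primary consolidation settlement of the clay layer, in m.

Mid-depth of clay below the ground surface: z = 2.8 + 5.4/2 = 5.5 m.
Total vertical stress at mid-clay: σ_v = 19.9×2.8 + 17.3×2.7 = 102.43 kPa.
Pore pressure: u = 9.81×(5.5 − 0) = 53.955 kPa.
Initial effective stress: σ'_0 = σ_v − u = 102.43 − 53.955 = 48.475 kPa.
Stress increase at mid-clay by the 2:1 spreading method:
Δσ ≈ qD²/(D+z)² = 263×1.7²/(1.7+5.5)² = 14.662 kPa
Final effective stress: σ'_f = σ'_0 + Δσ = 48.475 + 14.662 = 63.137 kPa.
Normally consolidated clay, so the full stress increment lies on the virgin compression line:
S_c = C_c·H/(1+e₀)·log₁₀(σ'_f/σ'_0) = 0.25×5.4/(1+0.67)×log₁₀(63.137/48.475)
    = 0.80838 × 0.11477 = 0.09278 m

S_c ≈ 0.0928 m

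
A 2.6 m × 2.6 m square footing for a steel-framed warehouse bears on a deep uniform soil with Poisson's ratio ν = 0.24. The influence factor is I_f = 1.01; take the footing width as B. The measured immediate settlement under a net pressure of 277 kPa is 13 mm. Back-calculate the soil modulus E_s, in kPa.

E_s ≈ 52700 kPa

S_e = q·B·(1−ν²)/E_s · I_f  ⇒  E_s = q·B·(1−ν²)·I_f / S_e.
E_s = 277 × 2.6 × 0.9424 × 1.01 / 0.013 = 52730 kPa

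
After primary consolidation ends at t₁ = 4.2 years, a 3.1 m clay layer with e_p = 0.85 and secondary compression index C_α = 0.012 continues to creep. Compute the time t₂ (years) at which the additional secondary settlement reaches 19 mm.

t₂ ≈ 37 years

S_s = C_α·H/(1+e_p)·log₁₀(t₂/t₁) ⇒ log₁₀(t₂/t₁) = S_s·(1+e_p)/(C_α·H).
log₁₀(t₂/t₁) = 0.019 × (1+0.85) / (0.012×3.1) = 0.9449
t₂ = t₁ × 10^0.9449 = 4.2 × 8.808 = 36.99 years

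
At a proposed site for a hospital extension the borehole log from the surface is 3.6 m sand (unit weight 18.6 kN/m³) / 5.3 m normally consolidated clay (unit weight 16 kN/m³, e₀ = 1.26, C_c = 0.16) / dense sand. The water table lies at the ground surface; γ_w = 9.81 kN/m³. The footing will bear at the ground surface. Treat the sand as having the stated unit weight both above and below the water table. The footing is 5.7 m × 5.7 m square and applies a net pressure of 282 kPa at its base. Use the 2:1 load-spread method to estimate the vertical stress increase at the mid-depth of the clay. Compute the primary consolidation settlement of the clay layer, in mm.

Mid-depth of clay below the ground surface: z = 3.6 + 5.3/2 = 6.25 m.
Total vertical stress at mid-clay: σ_v = 18.6×3.6 + 16×2.65 = 109.36 kPa.
Pore pressure: u = 9.81×(6.25 − 0) = 61.312 kPa.
Initial effective stress: σ'_0 = σ_v − u = 109.36 − 61.312 = 48.048 kPa.
Stress increase at mid-clay by the 2:1 spreading method:
Δσ = qBL/((B+z)(L+z)) = 282×5.7×5.7/((5.7+6.25)(5.7+6.25)) = 64.16 kPa
Final effective stress: σ'_f = σ'_0 + Δσ = 48.048 + 64.16 = 112.21 kPa.
Normally consolidated clay, so the full stress increment lies on the virgin compression line:
S_c = C_c·H/(1+e₀)·log₁₀(σ'_f/σ'_0) = 0.16×5.3/(1+1.26)×log₁₀(112.21/48.048)
    = 0.37522 × 0.36836 = 0.1382 m

S_c ≈ 138 mm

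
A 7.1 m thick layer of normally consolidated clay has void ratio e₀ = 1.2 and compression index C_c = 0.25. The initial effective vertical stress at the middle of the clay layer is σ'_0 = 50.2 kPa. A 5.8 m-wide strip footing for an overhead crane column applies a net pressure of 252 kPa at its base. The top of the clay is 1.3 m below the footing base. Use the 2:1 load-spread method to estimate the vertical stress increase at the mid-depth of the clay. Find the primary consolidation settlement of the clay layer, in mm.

S_c ≈ 462 mm

Mid-depth of clay below the footing base: z = 1.3 + 7.1/2 = 4.85 m.
Stress increase at mid-clay by the 2:1 spreading method:
Δσ = qB/(B+z) = 252×5.8/(5.8+4.85) = 137.24 kPa
Final effective stress: σ'_f = σ'_0 + Δσ = 50.2 + 137.24 = 187.44 kPa.
Normally consolidated clay, so the full stress increment lies on the virgin compression line:
S_c = C_c·H/(1+e₀)·log₁₀(σ'_f/σ'_0) = 0.25×7.1/(1+1.2)×log₁₀(187.44/50.2)
    = 0.80682 × 0.57216 = 0.4616 m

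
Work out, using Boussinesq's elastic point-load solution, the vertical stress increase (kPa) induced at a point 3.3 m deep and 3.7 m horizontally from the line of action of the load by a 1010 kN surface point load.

Boussinesq vertical stress below a point load on an elastic half-space:
Δσ_z = 3P/(2πz²) · [1 + (r/z)²]^(−5/2)
r/z = 3.7/3.3 = 1.1212; [1+(r/z)²]^(−5/2) = 0.13065.
Δσ_z = 3×1010/(2π×3.3²) × 0.13065 = 44.283 × 0.13065 = 5.786 kPa

Δσ_z ≈ 5.79 kPa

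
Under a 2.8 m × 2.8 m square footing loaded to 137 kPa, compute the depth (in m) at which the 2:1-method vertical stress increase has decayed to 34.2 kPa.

2:1 spreading — at depth z the loaded area has grown by z in each plan dimension:
qB²/(B+z)² = Δσ_z ⇒ z = B(√(q/Δσ_z) − 1) = 2.8×(√(137/34.2) − 1) = 2.804 m

z ≈ 2.8 m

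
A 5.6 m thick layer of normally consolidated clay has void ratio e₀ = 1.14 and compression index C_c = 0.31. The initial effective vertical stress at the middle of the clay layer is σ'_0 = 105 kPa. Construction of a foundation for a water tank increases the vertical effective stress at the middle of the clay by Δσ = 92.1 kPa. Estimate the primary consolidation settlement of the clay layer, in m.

S_c ≈ 0.222 m

Final effective stress: σ'_f = σ'_0 + Δσ = 105 + 92.1 = 197.1 kPa.
Normally consolidated clay, so the full stress increment lies on the virgin compression line:
S_c = C_c·H/(1+e₀)·log₁₀(σ'_f/σ'_0) = 0.31×5.6/(1+1.14)×log₁₀(197.1/105)
    = 0.81121 × 0.2735 = 0.2219 m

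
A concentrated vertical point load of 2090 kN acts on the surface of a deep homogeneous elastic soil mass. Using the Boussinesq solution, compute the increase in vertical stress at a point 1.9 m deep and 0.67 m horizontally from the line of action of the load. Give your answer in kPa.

Boussinesq vertical stress below a point load on an elastic half-space:
Δσ_z = 3P/(2πz²) · [1 + (r/z)²]^(−5/2)
r/z = 0.67/1.9 = 0.35263; [1+(r/z)²]^(−5/2) = 0.74601.
Δσ_z = 3×2090/(2π×1.9²) × 0.74601 = 276.43 × 0.74601 = 206.2 kPa

Δσ_z ≈ 206 kPa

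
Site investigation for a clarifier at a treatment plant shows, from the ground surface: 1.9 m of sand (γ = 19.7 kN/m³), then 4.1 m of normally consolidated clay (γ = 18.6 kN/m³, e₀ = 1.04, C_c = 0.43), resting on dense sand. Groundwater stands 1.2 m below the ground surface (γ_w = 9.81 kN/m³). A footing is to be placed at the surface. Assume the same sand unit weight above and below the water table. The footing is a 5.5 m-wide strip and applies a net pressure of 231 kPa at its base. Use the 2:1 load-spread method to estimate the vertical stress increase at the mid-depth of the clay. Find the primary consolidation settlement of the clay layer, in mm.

S_c ≈ 498 mm

Mid-depth of clay below the ground surface: z = 1.9 + 4.1/2 = 3.95 m.
Total vertical stress at mid-clay: σ_v = 19.7×1.9 + 18.6×2.05 = 75.56 kPa.
Pore pressure: u = 9.81×(3.95 − 1.2) = 26.978 kPa.
Initial effective stress: σ'_0 = σ_v − u = 75.56 − 26.978 = 48.582 kPa.
Stress increase at mid-clay by the 2:1 spreading method:
Δσ = qB/(B+z) = 231×5.5/(5.5+3.95) = 134.44 kPa
Final effective stress: σ'_f = σ'_0 + Δσ = 48.582 + 134.44 = 183.02 kPa.
Normally consolidated clay, so the full stress increment lies on the virgin compression line:
S_c = C_c·H/(1+e₀)·log₁₀(σ'_f/σ'_0) = 0.43×4.1/(1+1.04)×log₁₀(183.02/48.582)
    = 0.86422 × 0.57602 = 0.4978 m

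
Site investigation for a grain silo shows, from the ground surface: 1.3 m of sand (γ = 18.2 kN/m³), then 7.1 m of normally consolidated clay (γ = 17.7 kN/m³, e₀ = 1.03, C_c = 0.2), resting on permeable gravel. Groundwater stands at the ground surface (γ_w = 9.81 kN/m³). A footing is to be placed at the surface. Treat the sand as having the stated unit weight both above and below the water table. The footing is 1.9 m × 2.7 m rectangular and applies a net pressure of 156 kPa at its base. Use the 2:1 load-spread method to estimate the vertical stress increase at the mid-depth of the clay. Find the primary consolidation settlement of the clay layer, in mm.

Mid-depth of clay below the ground surface: z = 1.3 + 7.1/2 = 4.85 m.
Total vertical stress at mid-clay: σ_v = 18.2×1.3 + 17.7×3.55 = 86.495 kPa.
Pore pressure: u = 9.81×(4.85 − 0) = 47.578 kPa.
Initial effective stress: σ'_0 = σ_v − u = 86.495 − 47.578 = 38.917 kPa.
Stress increase at mid-clay by the 2:1 spreading method:
Δσ = qBL/((B+z)(L+z)) = 156×1.9×2.7/((1.9+4.85)(2.7+4.85)) = 15.703 kPa
Final effective stress: σ'_f = σ'_0 + Δσ = 38.917 + 15.703 = 54.62 kPa.
Normally consolidated clay, so the full stress increment lies on the virgin compression line:
S_c = C_c·H/(1+e₀)·log₁₀(σ'_f/σ'_0) = 0.2×7.1/(1+1.03)×log₁₀(54.62/38.917)
    = 0.69951 × 0.14721 = 0.103 m

S_c ≈ 103 mm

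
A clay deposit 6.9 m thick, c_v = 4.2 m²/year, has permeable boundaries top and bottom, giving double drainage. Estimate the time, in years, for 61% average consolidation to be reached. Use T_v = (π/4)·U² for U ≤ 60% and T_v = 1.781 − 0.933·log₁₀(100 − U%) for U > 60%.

Drainage path length: H_d = H/2 = 3.45 m (double drainage).
U > 60%: T_v = 1.781 − 0.933·log₁₀(100 − 61) = 0.29654.
t = T_v·H_d²/c_v = 0.29654×3.45²/4.2 = 0.8404 years.

t ≈ 0.84 years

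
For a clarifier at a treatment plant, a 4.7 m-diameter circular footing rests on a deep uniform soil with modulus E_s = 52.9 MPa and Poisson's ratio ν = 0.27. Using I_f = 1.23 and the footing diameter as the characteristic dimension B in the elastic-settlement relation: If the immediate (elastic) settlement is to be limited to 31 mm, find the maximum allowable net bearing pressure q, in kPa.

q ≈ 306 kPa

E_s = 52.9 MPa = 52900 kPa.
S_e = q·B·(1−ν²)/E_s · I_f  ⇒  q = S_e·E_s / (B·(1−ν²)·I_f).
q = 0.031 × 52900 / (4.7 × 0.9271 × 1.23) = 306 kPa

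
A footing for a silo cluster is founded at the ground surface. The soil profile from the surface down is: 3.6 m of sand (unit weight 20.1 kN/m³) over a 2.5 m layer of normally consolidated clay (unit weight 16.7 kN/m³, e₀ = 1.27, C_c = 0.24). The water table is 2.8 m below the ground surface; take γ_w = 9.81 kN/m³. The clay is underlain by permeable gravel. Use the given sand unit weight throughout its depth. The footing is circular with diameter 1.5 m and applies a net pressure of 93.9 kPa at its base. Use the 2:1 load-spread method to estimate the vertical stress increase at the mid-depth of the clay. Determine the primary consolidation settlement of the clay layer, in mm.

S_c ≈ 7.94 mm

Mid-depth of clay below the ground surface: z = 3.6 + 2.5/2 = 4.85 m.
Total vertical stress at mid-clay: σ_v = 20.1×3.6 + 16.7×1.25 = 93.235 kPa.
Pore pressure: u = 9.81×(4.85 − 2.8) = 20.11 kPa.
Initial effective stress: σ'_0 = σ_v − u = 93.235 − 20.11 = 73.125 kPa.
Stress increase at mid-clay by the 2:1 spreading method:
Δσ ≈ qD²/(D+z)² = 93.9×1.5²/(1.5+4.85)² = 5.2396 kPa
Final effective stress: σ'_f = σ'_0 + Δσ = 73.125 + 5.2396 = 78.365 kPa.
Normally consolidated clay, so the full stress increment lies on the virgin compression line:
S_c = C_c·H/(1+e₀)·log₁₀(σ'_f/σ'_0) = 0.24×2.5/(1+1.27)×log₁₀(78.365/73.125)
    = 0.26432 × 0.030056 = 0.007944 m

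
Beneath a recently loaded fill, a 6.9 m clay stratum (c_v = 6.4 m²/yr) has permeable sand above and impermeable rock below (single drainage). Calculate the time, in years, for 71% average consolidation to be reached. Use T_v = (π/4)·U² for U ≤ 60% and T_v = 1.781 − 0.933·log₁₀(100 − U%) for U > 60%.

Drainage path length: H_d = H = 6.9 m (single drainage).
U > 60%: T_v = 1.781 − 0.933·log₁₀(100 − 71) = 0.41658.
t = T_v·H_d²/c_v = 0.41658×6.9²/6.4 = 3.099 years.

t ≈ 3.1 years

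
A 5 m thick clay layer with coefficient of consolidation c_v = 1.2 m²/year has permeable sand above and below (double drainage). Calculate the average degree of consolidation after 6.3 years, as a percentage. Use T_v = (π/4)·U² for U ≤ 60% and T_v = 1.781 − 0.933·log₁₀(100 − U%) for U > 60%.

Drainage path length: H_d = H/2 = 2.5 m (double drainage).
T_v = c_v·t/H_d² = 1.2×6.3/2.5² = 1.2096.
T_v = 1.2096 corresponds to the U > 60% branch:
U = 1 − 10^((1.781 − T_v)/0.933)/100 = 0.959

U ≈ 95.9 %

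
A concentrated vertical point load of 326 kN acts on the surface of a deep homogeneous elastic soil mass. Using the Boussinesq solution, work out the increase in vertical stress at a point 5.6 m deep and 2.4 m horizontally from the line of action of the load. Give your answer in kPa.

Δσ_z ≈ 3.26 kPa

Boussinesq vertical stress below a point load on an elastic half-space:
Δσ_z = 3P/(2πz²) · [1 + (r/z)²]^(−5/2)
r/z = 2.4/5.6 = 0.42857; [1+(r/z)²]^(−5/2) = 0.65602.
Δσ_z = 3×326/(2π×5.6²) × 0.65602 = 4.9634 × 0.65602 = 3.256 kPa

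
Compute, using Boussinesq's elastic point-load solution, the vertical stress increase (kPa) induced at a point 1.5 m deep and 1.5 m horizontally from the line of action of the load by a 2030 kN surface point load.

Boussinesq vertical stress below a point load on an elastic half-space:
Δσ_z = 3P/(2πz²) · [1 + (r/z)²]^(−5/2)
r/z = 1.5/1.5 = 1; [1+(r/z)²]^(−5/2) = 0.17678.
Δσ_z = 3×2030/(2π×1.5²) × 0.17678 = 430.78 × 0.17678 = 76.15 kPa

Δσ_z ≈ 76.2 kPa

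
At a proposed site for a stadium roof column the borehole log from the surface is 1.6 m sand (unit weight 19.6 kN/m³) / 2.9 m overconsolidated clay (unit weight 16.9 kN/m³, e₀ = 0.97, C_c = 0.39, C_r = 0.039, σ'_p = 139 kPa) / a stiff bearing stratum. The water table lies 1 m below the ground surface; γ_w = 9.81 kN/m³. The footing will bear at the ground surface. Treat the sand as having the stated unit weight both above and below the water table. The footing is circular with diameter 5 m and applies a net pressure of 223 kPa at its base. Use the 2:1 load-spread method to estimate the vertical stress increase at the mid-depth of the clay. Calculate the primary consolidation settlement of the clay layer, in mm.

S_c ≈ 30.6 mm

Mid-depth of clay below the ground surface: z = 1.6 + 2.9/2 = 3.05 m.
Total vertical stress at mid-clay: σ_v = 19.6×1.6 + 16.9×1.45 = 55.865 kPa.
Pore pressure: u = 9.81×(3.05 − 1) = 20.11 kPa.
Initial effective stress: σ'_0 = σ_v − u = 55.865 − 20.11 = 35.755 kPa.
Stress increase at mid-clay by the 2:1 spreading method:
Δσ ≈ qD²/(D+z)² = 223×5²/(5+3.05)² = 86.031 kPa
Final effective stress: σ'_f = 35.755 + 86.031 = 121.79 kPa.
σ'_f = 121.79 ≤ σ'_p = 139 kPa, so the clay remains overconsolidated and only the recompression index applies:
S_c = C_r·H/(1+e₀)·log₁₀(σ'_f/σ'_0) = 0.039×2.9/1.97×log₁₀(121.79/35.755)
    = 0.057412 × 0.53227 = 0.03056 m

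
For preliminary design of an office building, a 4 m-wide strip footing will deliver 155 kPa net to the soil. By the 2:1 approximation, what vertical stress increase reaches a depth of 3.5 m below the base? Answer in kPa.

Δσ_z ≈ 82.7 kPa

By the 2:1 method the load spreads at 1 horizontal : 2 vertical, so at depth z the loaded area has grown by z in each plan dimension:
Δσ = qB/(B+z) = 155×4/(4+3.5) = 82.667 kPa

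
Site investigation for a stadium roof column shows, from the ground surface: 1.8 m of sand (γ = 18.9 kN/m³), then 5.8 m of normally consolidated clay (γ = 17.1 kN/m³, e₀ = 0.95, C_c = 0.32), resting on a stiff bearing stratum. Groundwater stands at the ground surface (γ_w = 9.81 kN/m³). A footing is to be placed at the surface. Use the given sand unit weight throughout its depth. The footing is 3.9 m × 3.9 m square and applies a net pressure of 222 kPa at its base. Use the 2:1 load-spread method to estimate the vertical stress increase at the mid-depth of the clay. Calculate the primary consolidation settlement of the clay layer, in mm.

S_c ≈ 329 mm

Mid-depth of clay below the ground surface: z = 1.8 + 5.8/2 = 4.7 m.
Total vertical stress at mid-clay: σ_v = 18.9×1.8 + 17.1×2.9 = 83.61 kPa.
Pore pressure: u = 9.81×(4.7 − 0) = 46.107 kPa.
Initial effective stress: σ'_0 = σ_v − u = 83.61 − 46.107 = 37.503 kPa.
Stress increase at mid-clay by the 2:1 spreading method:
Δσ = qBL/((B+z)(L+z)) = 222×3.9×3.9/((3.9+4.7)(3.9+4.7)) = 45.655 kPa
Final effective stress: σ'_f = σ'_0 + Δσ = 37.503 + 45.655 = 83.158 kPa.
Normally consolidated clay, so the full stress increment lies on the virgin compression line:
S_c = C_c·H/(1+e₀)·log₁₀(σ'_f/σ'_0) = 0.32×5.8/(1+0.95)×log₁₀(83.158/37.503)
    = 0.95179 × 0.34584 = 0.3292 m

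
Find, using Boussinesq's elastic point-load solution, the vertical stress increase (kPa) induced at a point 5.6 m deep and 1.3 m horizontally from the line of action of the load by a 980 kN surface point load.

Boussinesq vertical stress below a point load on an elastic half-space:
Δσ_z = 3P/(2πz²) · [1 + (r/z)²]^(−5/2)
r/z = 1.3/5.6 = 0.23214; [1+(r/z)²]^(−5/2) = 0.87702.
Δσ_z = 3×980/(2π×5.6²) × 0.87702 = 14.921 × 0.87702 = 13.09 kPa

Δσ_z ≈ 13.1 kPa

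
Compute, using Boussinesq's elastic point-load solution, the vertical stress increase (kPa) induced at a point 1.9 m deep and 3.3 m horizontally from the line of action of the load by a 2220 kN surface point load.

Boussinesq vertical stress below a point load on an elastic half-space:
Δσ_z = 3P/(2πz²) · [1 + (r/z)²]^(−5/2)
r/z = 3.3/1.9 = 1.7368; [1+(r/z)²]^(−5/2) = 0.030928.
Δσ_z = 3×2220/(2π×1.9²) × 0.030928 = 293.62 × 0.030928 = 9.081 kPa

Δσ_z ≈ 9.08 kPa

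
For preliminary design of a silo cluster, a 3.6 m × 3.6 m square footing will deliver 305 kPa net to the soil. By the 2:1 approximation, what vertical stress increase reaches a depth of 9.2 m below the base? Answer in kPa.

By the 2:1 method the load spreads at 1 horizontal : 2 vertical, so at depth z the loaded area has grown by z in each plan dimension:
Δσ = qBL/((B+z)(L+z)) = 305×3.6×3.6/((3.6+9.2)(3.6+9.2)) = 24.126 kPa

Δσ_z ≈ 24.1 kPa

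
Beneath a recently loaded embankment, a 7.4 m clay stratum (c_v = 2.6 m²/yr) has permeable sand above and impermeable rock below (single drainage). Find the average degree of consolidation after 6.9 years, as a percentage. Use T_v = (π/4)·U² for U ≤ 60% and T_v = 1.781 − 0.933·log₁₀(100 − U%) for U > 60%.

U ≈ 63.9 %

Drainage path length: H_d = H = 7.4 m (single drainage).
T_v = c_v·t/H_d² = 2.6×6.9/7.4² = 0.32761.
T_v = 0.32761 corresponds to the U > 60% branch:
U = 1 − 10^((1.781 − T_v)/0.933)/100 = 0.6388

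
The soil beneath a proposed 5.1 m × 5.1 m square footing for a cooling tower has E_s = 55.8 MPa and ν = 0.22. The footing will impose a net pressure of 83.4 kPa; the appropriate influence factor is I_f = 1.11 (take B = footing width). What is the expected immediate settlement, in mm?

S_e ≈ 8.05 mm

Immediate (elastic) settlement: S_e = q·B·(1−ν²)/E_s · I_f.
E_s = 55.8 MPa = 55800 kPa.
S_e = 83.4 × 5.1 × (1 − 0.22²) / 55800 × 1.11
    = 83.4 × 5.1 × 0.9516 / 55800 × 1.11
    = 0.008052 m = 8.052 mm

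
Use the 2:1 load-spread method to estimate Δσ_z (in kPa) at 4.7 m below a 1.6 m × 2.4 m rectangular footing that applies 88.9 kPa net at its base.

Δσ_z ≈ 7.63 kPa

By the 2:1 method the load spreads at 1 horizontal : 2 vertical, so at depth z the loaded area has grown by z in each plan dimension:
Δσ = qBL/((B+z)(L+z)) = 88.9×1.6×2.4/((1.6+4.7)(2.4+4.7)) = 7.6319 kPa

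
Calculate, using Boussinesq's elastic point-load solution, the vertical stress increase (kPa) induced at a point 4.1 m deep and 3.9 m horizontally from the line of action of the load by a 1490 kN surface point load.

Δσ_z ≈ 8.45 kPa

Boussinesq vertical stress below a point load on an elastic half-space:
Δσ_z = 3P/(2πz²) · [1 + (r/z)²]^(−5/2)
r/z = 3.9/4.1 = 0.95122; [1+(r/z)²]^(−5/2) = 0.19969.
Δσ_z = 3×1490/(2π×4.1²) × 0.19969 = 42.321 × 0.19969 = 8.451 kPa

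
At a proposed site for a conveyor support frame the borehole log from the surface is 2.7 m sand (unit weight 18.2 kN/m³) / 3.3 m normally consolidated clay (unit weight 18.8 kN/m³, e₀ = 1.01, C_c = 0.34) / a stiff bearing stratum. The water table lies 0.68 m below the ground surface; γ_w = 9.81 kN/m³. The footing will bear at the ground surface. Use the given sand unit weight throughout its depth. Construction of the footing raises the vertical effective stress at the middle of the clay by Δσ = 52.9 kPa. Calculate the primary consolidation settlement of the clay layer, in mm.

S_c ≈ 191 mm

Mid-depth of clay below the ground surface: z = 2.7 + 3.3/2 = 4.35 m.
Total vertical stress at mid-clay: σ_v = 18.2×2.7 + 18.8×1.65 = 80.16 kPa.
Pore pressure: u = 9.81×(4.35 − 0.68) = 36.003 kPa.
Initial effective stress: σ'_0 = σ_v − u = 80.16 − 36.003 = 44.157 kPa.
Final effective stress: σ'_f = σ'_0 + Δσ = 44.157 + 52.9 = 97.057 kPa.
Normally consolidated clay, so the full stress increment lies on the virgin compression line:
S_c = C_c·H/(1+e₀)·log₁₀(σ'_f/σ'_0) = 0.34×3.3/(1+1.01)×log₁₀(97.057/44.157)
    = 0.55821 × 0.34203 = 0.1909 m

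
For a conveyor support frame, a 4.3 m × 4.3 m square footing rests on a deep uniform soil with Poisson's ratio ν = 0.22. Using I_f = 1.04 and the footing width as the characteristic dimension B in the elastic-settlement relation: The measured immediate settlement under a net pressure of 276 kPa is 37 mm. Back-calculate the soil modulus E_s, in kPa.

E_s ≈ 31700 kPa

S_e = q·B·(1−ν²)/E_s · I_f  ⇒  E_s = q·B·(1−ν²)·I_f / S_e.
E_s = 276 × 4.3 × 0.9516 × 1.04 / 0.037 = 31740 kPa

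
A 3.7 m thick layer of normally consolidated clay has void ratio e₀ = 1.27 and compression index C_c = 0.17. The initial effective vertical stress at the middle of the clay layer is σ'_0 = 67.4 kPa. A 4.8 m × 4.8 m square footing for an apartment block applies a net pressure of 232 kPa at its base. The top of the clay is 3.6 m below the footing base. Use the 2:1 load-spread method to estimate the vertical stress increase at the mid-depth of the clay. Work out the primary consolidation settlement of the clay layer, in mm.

S_c ≈ 67.7 mm

Mid-depth of clay below the footing base: z = 3.6 + 3.7/2 = 5.45 m.
Stress increase at mid-clay by the 2:1 spreading method:
Δσ = qBL/((B+z)(L+z)) = 232×4.8×4.8/((4.8+5.45)(4.8+5.45)) = 50.877 kPa
Final effective stress: σ'_f = σ'_0 + Δσ = 67.4 + 50.877 = 118.28 kPa.
Normally consolidated clay, so the full stress increment lies on the virgin compression line:
S_c = C_c·H/(1+e₀)·log₁₀(σ'_f/σ'_0) = 0.17×3.7/(1+1.27)×log₁₀(118.28/67.4)
    = 0.27709 × 0.24425 = 0.06768 m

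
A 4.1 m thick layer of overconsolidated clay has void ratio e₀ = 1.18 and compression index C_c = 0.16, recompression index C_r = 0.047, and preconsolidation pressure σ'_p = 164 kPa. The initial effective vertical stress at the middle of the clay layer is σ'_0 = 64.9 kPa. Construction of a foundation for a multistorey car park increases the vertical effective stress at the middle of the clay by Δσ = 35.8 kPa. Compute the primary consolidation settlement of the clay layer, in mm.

S_c ≈ 16.9 mm

Final effective stress: σ'_f = 64.9 + 35.8 = 100.7 kPa.
σ'_f = 100.7 ≤ σ'_p = 164 kPa, so the clay remains overconsolidated and only the recompression index applies:
S_c = C_r·H/(1+e₀)·log₁₀(σ'_f/σ'_0) = 0.047×4.1/2.18×log₁₀(100.7/64.9)
    = 0.088393 × 0.19078 = 0.01686 m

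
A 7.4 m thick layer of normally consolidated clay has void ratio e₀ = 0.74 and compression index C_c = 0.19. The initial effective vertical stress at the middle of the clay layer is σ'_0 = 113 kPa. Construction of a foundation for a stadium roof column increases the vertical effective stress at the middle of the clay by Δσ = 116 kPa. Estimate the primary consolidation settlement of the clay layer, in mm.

S_c ≈ 248 mm

Final effective stress: σ'_f = σ'_0 + Δσ = 113 + 116 = 229 kPa.
Normally consolidated clay, so the full stress increment lies on the virgin compression line:
S_c = C_c·H/(1+e₀)·log₁₀(σ'_f/σ'_0) = 0.19×7.4/(1+0.74)×log₁₀(229/113)
    = 0.80805 × 0.30676 = 0.2479 m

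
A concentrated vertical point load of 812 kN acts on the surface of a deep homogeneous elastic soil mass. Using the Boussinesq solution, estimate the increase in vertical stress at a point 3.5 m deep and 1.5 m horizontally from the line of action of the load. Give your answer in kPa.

Δσ_z ≈ 20.8 kPa

Boussinesq vertical stress below a point load on an elastic half-space:
Δσ_z = 3P/(2πz²) · [1 + (r/z)²]^(−5/2)
r/z = 1.5/3.5 = 0.42857; [1+(r/z)²]^(−5/2) = 0.65602.
Δσ_z = 3×812/(2π×3.5²) × 0.65602 = 31.649 × 0.65602 = 20.76 kPa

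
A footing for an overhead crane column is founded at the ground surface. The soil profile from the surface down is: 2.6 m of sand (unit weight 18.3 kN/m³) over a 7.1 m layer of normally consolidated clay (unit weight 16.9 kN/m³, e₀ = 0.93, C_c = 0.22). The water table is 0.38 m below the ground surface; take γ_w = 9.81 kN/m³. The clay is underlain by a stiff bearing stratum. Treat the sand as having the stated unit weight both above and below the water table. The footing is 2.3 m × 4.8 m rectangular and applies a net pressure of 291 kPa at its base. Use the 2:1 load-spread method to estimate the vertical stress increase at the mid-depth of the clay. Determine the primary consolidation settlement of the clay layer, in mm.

S_c ≈ 183 mm

Mid-depth of clay below the ground surface: z = 2.6 + 7.1/2 = 6.15 m.
Total vertical stress at mid-clay: σ_v = 18.3×2.6 + 16.9×3.55 = 107.57 kPa.
Pore pressure: u = 9.81×(6.15 − 0.38) = 56.604 kPa.
Initial effective stress: σ'_0 = σ_v − u = 107.57 − 56.604 = 50.966 kPa.
Stress increase at mid-clay by the 2:1 spreading method:
Δσ = qBL/((B+z)(L+z)) = 291×2.3×4.8/((2.3+6.15)(4.8+6.15)) = 34.721 kPa
Final effective stress: σ'_f = σ'_0 + Δσ = 50.966 + 34.721 = 85.687 kPa.
Normally consolidated clay, so the full stress increment lies on the virgin compression line:
S_c = C_c·H/(1+e₀)·log₁₀(σ'_f/σ'_0) = 0.22×7.1/(1+0.93)×log₁₀(85.687/50.966)
    = 0.80933 × 0.22563 = 0.1826 m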